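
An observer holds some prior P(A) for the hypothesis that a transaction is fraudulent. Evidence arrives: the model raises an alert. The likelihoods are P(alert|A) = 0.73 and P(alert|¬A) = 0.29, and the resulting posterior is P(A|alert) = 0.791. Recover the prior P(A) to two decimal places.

P(A) = 0.60

In odds form, posterior odds = prior odds × likelihood ratio, so prior odds = posterior odds ÷ LR.
Posterior odds = 0.791/(1−0.791) = 3.7847. LR = 0.73/0.29 = 2.5172.
Prior odds = 3.7847/2.5172 = 1.5035, so P(A) = 1.5035/(1+1.5035) ≈ 0.60.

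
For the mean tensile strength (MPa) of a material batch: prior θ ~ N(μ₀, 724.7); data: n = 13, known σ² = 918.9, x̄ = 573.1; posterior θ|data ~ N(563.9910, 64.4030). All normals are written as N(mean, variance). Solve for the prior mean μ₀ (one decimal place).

μ₀ = 470.6

With known observation variance, the Normal–Normal posterior has precision τ_n = τ₀ + n/σ² and mean μ_n = (τ₀μ₀ + (n/σ²)x̄)/τ_n.
Here τ₀ = 1/724.7 = 0.001380 and τ_data = 13/918.9 = 0.014147, so τ_n = 0.015527.
Rearranging for μ₀: μ₀ = (μ_n·τ_n − τ_data·x̄)/τ₀ = (563.9910·0.015527 − 0.014147·573.1) / 0.001380 = 0.649443/0.001380 ≈ 470.6.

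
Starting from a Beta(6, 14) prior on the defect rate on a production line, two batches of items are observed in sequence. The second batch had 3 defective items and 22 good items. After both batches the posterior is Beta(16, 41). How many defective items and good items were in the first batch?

7 defective items and 5 good items

Sequential conjugate updates are equivalent to a single update on the pooled data, so total successes = posterior α − prior α and total failures = posterior β − prior β.
Total across both batches: 16−6=10 defective items, 41−14=27 good items.
Subtract the second batch: 10−3=7 defective items and 27−22=5 good items.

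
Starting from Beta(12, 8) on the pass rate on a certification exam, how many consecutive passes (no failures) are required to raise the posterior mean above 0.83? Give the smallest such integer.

k = 28

After k passes and 0 failures the posterior is Beta(12+k, 8), with mean (12+k)/(12+8+k).
Set (12+k)/(20+k) > 0.83 and solve: k > (0.83·20 − 12)/(1 − 0.83) = 27.059.
The smallest integer exceeding 27.059 is 28.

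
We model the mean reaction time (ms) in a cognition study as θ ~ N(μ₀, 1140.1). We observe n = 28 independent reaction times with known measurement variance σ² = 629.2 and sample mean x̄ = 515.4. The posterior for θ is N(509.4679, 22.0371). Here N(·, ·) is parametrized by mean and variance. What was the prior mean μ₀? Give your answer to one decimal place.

μ₀ = 208.5

The posterior mean is a precision-weighted average: μ_n = (τ₀μ₀ + τ_data·x̄)/(τ₀+τ_data), with τ₀=1/σ₀² and τ_data=n/σ².
Here τ₀ = 1/1140.1 = 0.000877 and τ_data = 28/629.2 = 0.044501, so τ_n = 0.045378.
Rearranging for μ₀: μ₀ = (μ_n·τ_n − τ_data·x̄)/τ₀ = (509.4679·0.045378 − 0.044501·515.4) / 0.000877 = 0.182819/0.000877 ≈ 208.5.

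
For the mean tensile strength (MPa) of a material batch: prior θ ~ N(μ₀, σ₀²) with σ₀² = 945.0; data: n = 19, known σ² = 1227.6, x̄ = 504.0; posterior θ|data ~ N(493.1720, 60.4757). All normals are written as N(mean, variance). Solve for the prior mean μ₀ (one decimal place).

μ₀ = 334.8

The posterior mean is a precision-weighted average: μ_n = (τ₀μ₀ + τ_data·x̄)/(τ₀+τ_data), with τ₀=1/σ₀² and τ_data=n/σ².
Here τ₀ = 1/945.0 = 0.001058 and τ_data = 19/1227.6 = 0.015477, so τ_n = 0.016535.
Rearranging for μ₀: μ₀ = (μ_n·τ_n − τ_data·x̄)/τ₀ = (493.1720·0.016535 − 0.015477·504.0) / 0.001058 = 0.354191/0.001058 ≈ 334.8.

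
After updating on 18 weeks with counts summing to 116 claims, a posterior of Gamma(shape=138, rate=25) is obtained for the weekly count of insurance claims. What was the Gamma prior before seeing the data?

Gamma–Poisson conjugacy: posterior shape = α + Σxᵢ, posterior rate = β + n.
So α = 138 − 116 = 22 and β = 25 − 18 = 7.

Gamma(shape=22, rate=7)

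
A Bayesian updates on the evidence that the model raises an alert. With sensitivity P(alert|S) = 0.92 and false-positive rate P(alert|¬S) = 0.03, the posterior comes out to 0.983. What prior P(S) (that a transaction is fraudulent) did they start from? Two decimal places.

Bayes' rule in odds form gives O(S|E) = O(S)·[P(E|S)/P(E|¬S)], hence O(S) = O(S|E)/LR.
Posterior odds = 0.983/(1−0.983) = 57.8235. LR = 0.92/0.03 = 30.6667.
Prior odds = 57.8235/30.6667 = 1.8855, so P(S) = 1.8855/(1+1.8855) ≈ 0.65.

P(S) = 0.65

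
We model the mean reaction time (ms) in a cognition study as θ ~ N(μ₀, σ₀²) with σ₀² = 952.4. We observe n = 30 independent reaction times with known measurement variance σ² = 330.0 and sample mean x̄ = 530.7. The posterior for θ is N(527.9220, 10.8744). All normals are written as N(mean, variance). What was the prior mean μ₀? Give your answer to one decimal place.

The posterior mean is a precision-weighted average: μ_n = (τ₀μ₀ + τ_data·x̄)/(τ₀+τ_data), with τ₀=1/σ₀² and τ_data=n/σ².
Here τ₀ = 1/952.4 = 0.001050 and τ_data = 30/330.0 = 0.090909, so τ_n = 0.091959.
Rearranging for μ₀: μ₀ = (μ_n·τ_n − τ_data·x̄)/τ₀ = (527.9220·0.091959 − 0.090909·530.7) / 0.001050 = 0.301773/0.001050 ≈ 287.4.

μ₀ = 287.4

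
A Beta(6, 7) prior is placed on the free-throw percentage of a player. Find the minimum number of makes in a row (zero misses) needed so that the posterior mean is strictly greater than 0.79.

After k makes and 0 misses the posterior is Beta(6+k, 7), with mean (6+k)/(6+7+k).
Set (6+k)/(13+k) > 0.79 and solve: k > (0.79·13 − 6)/(1 − 0.79) = 20.333.
The smallest integer exceeding 20.333 is 21, and checking k=21: (27)/(34) = 0.7941 > 0.79.

k = 21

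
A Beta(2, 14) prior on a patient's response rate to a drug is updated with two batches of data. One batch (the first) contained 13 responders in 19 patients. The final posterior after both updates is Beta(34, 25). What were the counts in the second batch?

Sequential conjugate updates are equivalent to a single update on the pooled data, so total successes = posterior α − prior α and total failures = posterior β − prior β.
Total across both batches: 34−2=32 responders, 25−14=11 non-responders.
Subtract the first batch: 32−13=19 responders and 11−6=5 non-responders.

19 responders and 5 non-responders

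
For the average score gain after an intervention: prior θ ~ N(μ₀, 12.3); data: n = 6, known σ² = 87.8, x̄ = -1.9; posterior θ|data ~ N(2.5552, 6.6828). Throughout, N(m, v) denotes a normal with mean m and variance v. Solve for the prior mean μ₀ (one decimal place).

μ₀ = 6.3

The posterior mean is a precision-weighted average: μ_n = (τ₀μ₀ + τ_data·x̄)/(τ₀+τ_data), with τ₀=1/σ₀² and τ_data=n/σ².
Here τ₀ = 1/12.3 = 0.081301 and τ_data = 6/87.8 = 0.068337, so τ_n = 0.149638.
Rearranging for μ₀: μ₀ = (μ_n·τ_n − τ_data·x̄)/τ₀ = (2.5552·0.149638 − 0.068337·-1.9) / 0.081301 = 0.512195/0.081301 ≈ 6.3.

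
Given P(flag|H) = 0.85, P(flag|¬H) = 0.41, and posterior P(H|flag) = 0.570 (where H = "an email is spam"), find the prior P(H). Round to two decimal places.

P(H) = 0.39

Bayes' rule in odds form gives O(H|E) = O(H)·[P(E|H)/P(E|¬H)], hence O(H) = O(H|E)/LR.
Posterior odds = 0.570/(1−0.570) = 1.3256. LR = 0.85/0.41 = 2.0732.
Prior odds = 1.3256/2.0732 = 0.6394, so P(H) = 0.6394/(1+0.6394) ≈ 0.39.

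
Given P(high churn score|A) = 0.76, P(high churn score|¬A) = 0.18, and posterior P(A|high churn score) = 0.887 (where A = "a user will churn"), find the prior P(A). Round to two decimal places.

P(A) = 0.65

Bayes' rule in odds form gives O(A|E) = O(A)·[P(E|A)/P(E|¬A)], hence O(A) = O(A|E)/LR.
Posterior odds = 0.887/(1−0.887) = 7.8496. LR = 0.76/0.18 = 4.2222.
Prior odds = 7.8496/4.2222 = 1.8591, so P(A) = 1.8591/(1+1.8591) ≈ 0.65.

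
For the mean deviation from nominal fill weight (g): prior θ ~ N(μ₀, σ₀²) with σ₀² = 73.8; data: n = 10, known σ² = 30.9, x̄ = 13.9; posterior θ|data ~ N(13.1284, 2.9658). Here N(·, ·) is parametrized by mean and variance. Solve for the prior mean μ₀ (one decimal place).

μ₀ = -5.3

The posterior mean is a precision-weighted average: μ_n = (τ₀μ₀ + τ_data·x̄)/(τ₀+τ_data), with τ₀=1/σ₀² and τ_data=n/σ².
Here τ₀ = 1/73.8 = 0.013550 and τ_data = 10/30.9 = 0.323625, so τ_n = 0.337175.
Rearranging for μ₀: μ₀ = (μ_n·τ_n − τ_data·x̄)/τ₀ = (13.1284·0.337175 − 0.323625·13.9) / 0.013550 = -0.071819/0.013550 ≈ -5.3.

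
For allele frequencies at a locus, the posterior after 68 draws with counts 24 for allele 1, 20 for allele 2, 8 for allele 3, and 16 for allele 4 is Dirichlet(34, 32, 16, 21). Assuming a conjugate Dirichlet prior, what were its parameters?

Dirichlet(10, 12, 8, 5)

For a Dirichlet(α) prior with multinomial counts c, the posterior is Dirichlet(α + c) componentwise.
Subtract each count from the matching posterior parameter: 34−24=10, 32−20=12, 16−8=8, 21−16=5.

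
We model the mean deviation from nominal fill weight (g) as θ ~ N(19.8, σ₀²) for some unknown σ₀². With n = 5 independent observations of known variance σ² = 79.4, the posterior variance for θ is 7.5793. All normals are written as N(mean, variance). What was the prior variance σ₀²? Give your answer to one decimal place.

σ₀² = 14.5

For the Normal–Normal model with known σ², precisions add: τ_n = τ₀ + n/σ².
So 1/σ₀² = 1/7.5793 − 5/79.4 = 0.131938 − 0.062972 = 0.068966.
Hence σ₀² = 1/0.068966 ≈ 14.5.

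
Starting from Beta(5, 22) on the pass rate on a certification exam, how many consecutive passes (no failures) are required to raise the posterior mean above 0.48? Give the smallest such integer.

After k passes and 0 failures the posterior is Beta(5+k, 22), with mean (5+k)/(5+22+k).
Set (5+k)/(27+k) > 0.48 and solve: k > (0.48·27 − 5)/(1 − 0.48) = 15.308.
The smallest integer exceeding 15.308 is 16, and checking k=16: (21)/(43) = 0.4884 > 0.48.

k = 16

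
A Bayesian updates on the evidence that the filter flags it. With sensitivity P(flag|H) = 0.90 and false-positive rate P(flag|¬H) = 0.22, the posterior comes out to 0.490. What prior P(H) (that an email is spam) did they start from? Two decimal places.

In odds form, posterior odds = prior odds × likelihood ratio, so prior odds = posterior odds ÷ LR.
Posterior odds = 0.490/(1−0.490) = 0.9608. LR = 0.90/0.22 = 4.0909.
Prior odds = 0.9608/4.0909 = 0.2349, so P(H) = 0.2349/(1+0.2349) ≈ 0.19.

P(H) = 0.19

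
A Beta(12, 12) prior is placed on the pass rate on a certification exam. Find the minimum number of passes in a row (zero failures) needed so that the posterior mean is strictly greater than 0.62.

After k passes and 0 failures the posterior is Beta(12+k, 12), with mean (12+k)/(12+12+k).
Set (12+k)/(24+k) > 0.62 and solve: k > (0.62·24 − 12)/(1 − 0.62) = 7.579.
The smallest integer exceeding 7.579 is 8.

k = 8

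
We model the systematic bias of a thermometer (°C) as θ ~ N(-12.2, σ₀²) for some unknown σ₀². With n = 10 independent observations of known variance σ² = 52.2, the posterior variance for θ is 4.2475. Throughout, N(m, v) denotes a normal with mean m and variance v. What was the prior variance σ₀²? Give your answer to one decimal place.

For the Normal–Normal model with known σ², precisions add: τ_n = τ₀ + n/σ².
So 1/σ₀² = 1/4.2475 − 10/52.2 = 0.235433 − 0.191571 = 0.043862.
Hence σ₀² = 1/0.043862 ≈ 22.8.

σ₀² = 22.8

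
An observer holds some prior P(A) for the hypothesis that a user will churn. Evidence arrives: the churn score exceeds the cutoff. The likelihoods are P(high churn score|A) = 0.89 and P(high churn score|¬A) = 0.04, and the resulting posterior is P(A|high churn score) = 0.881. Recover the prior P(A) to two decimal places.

Bayes' rule in odds form gives O(A|E) = O(A)·[P(E|A)/P(E|¬A)], hence O(A) = O(A|E)/LR.
Posterior odds = 0.881/(1−0.881) = 7.4034. LR = 0.89/0.04 = 22.2500.
Prior odds = 7.4034/22.2500 = 0.3327, so P(A) = 0.3327/(1+0.3327) ≈ 0.25.

P(A) = 0.25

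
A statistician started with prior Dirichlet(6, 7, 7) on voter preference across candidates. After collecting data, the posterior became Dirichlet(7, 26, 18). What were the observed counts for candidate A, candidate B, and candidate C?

counts (1, 19, 11)

For a Dirichlet(α) prior with multinomial counts c, the posterior is Dirichlet(α + c) componentwise.
Counts are posterior − prior componentwise: 7−6=1, 26−7=19, 18−7=11.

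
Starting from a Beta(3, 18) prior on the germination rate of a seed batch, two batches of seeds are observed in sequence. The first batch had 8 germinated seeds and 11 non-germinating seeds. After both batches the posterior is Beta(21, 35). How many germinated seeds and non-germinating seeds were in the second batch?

10 germinated seeds and 6 non-germinating seeds

Because Beta–binomial updating is additive in the counts, the combined data contributed (α_post−α_prior, β_post−β_prior) successes and failures.
Total across both batches: 21−3=18 germinated seeds, 35−18=17 non-germinating seeds.
Subtract the first batch: 18−8=10 germinated seeds and 17−11=6 non-germinating seeds.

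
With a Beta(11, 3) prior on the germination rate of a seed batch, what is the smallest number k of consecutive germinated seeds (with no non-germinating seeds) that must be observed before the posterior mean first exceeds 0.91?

k = 20

After k germinated seeds and 0 non-germinating seeds the posterior is Beta(11+k, 3), with mean (11+k)/(11+3+k).
Set (11+k)/(14+k) > 0.91 and solve: k > (0.91·14 − 11)/(1 − 0.91) = 19.333.
The smallest integer exceeding 19.333 is 20, and checking k=20: (31)/(34) = 0.9118 > 0.91.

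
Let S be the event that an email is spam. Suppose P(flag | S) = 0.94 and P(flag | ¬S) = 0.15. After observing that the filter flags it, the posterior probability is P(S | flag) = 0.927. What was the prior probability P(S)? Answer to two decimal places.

P(S) = 0.67

In odds form, posterior odds = prior odds × likelihood ratio, so prior odds = posterior odds ÷ LR.
Posterior odds = 0.927/(1−0.927) = 12.6986. LR = 0.94/0.15 = 6.2667.
Prior odds = 12.6986/6.2667 = 2.0264, so P(S) = 2.0264/(1+2.0264) ≈ 0.67.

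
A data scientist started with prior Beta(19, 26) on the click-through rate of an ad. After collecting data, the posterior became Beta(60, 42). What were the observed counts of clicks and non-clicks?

41 clicks and 16 non-clicks

Beta is conjugate to the binomial likelihood: posterior = Beta(a+s, b+f).
So s = 60 − 19 = 41 and f = 42 − 26 = 16.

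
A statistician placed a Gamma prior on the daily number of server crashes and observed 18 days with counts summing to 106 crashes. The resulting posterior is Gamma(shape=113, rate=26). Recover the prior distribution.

Gamma–Poisson conjugacy: posterior shape = α + Σxᵢ, posterior rate = β + n.
So α = 113 − 106 = 7 and β = 26 − 18 = 8.

Gamma(shape=7, rate=8)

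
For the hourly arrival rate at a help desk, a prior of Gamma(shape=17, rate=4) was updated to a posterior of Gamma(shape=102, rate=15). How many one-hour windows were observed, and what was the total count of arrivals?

n = 11 one-hour windows with total 85 arrivals

A Gamma(α, β) prior (rate parametrization) on a Poisson rate with n observations summing to S gives posterior Gamma(α+S, β+n).
Matching: Σxᵢ = 102 − 17 = 85 and n = 15 − 4 = 11.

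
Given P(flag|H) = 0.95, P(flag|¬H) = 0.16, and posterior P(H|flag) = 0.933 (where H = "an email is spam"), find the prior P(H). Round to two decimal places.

Bayes' rule in odds form gives O(H|E) = O(H)·[P(E|H)/P(E|¬H)], hence O(H) = O(H|E)/LR.
Posterior odds = 0.933/(1−0.933) = 13.9254. LR = 0.95/0.16 = 5.9375.
Prior odds = 13.9254/5.9375 = 2.3453, so P(H) = 2.3453/(1+2.3453) ≈ 0.70.

P(H) = 0.70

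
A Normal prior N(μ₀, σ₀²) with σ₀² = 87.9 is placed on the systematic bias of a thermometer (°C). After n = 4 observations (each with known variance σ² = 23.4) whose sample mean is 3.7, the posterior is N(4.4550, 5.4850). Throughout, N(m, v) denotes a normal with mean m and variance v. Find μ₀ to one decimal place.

μ₀ = 15.8

With known observation variance, the Normal–Normal posterior has precision τ_n = τ₀ + n/σ² and mean μ_n = (τ₀μ₀ + (n/σ²)x̄)/τ_n.
Here τ₀ = 1/87.9 = 0.011377 and τ_data = 4/23.4 = 0.170940, so τ_n = 0.182317.
Rearranging for μ₀: μ₀ = (μ_n·τ_n − τ_data·x̄)/τ₀ = (4.4550·0.182317 − 0.170940·3.7) / 0.011377 = 0.179744/0.011377 ≈ 15.8.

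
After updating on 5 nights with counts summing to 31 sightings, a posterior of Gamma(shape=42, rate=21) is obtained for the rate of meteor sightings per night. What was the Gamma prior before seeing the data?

A Gamma(α, β) prior (rate parametrization) on a Poisson rate with n observations summing to S gives posterior Gamma(α+S, β+n).
So α = 42 − 31 = 11 and β = 21 − 5 = 16.

Gamma(shape=11, rate=16)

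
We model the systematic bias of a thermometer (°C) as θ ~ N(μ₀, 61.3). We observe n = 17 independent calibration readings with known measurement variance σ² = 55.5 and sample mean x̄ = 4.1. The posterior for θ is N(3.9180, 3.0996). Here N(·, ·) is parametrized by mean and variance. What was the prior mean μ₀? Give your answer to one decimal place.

The posterior mean is a precision-weighted average: μ_n = (τ₀μ₀ + τ_data·x̄)/(τ₀+τ_data), with τ₀=1/σ₀² and τ_data=n/σ².
Here τ₀ = 1/61.3 = 0.016313 and τ_data = 17/55.5 = 0.306306, so τ_n = 0.322619.
Rearranging for μ₀: μ₀ = (μ_n·τ_n − τ_data·x̄)/τ₀ = (3.9180·0.322619 − 0.306306·4.1) / 0.016313 = 0.008167/0.016313 ≈ 0.5.

μ₀ = 0.5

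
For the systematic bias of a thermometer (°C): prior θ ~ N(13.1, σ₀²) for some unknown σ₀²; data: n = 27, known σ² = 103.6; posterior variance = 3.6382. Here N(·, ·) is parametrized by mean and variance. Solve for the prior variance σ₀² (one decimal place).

For the Normal–Normal model with known σ², precisions add: τ_n = τ₀ + n/σ².
So 1/σ₀² = 1/3.6382 − 27/103.6 = 0.274861 − 0.260618 = 0.014243.
Hence σ₀² = 1/0.014243 ≈ 70.2.

σ₀² = 70.2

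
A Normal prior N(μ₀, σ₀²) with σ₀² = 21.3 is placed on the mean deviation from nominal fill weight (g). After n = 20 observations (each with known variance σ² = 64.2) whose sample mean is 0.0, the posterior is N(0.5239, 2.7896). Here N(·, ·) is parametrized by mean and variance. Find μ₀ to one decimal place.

With known observation variance, the Normal–Normal posterior has precision τ_n = τ₀ + n/σ² and mean μ_n = (τ₀μ₀ + (n/σ²)x̄)/τ_n.
Here τ₀ = 1/21.3 = 0.046948 and τ_data = 20/64.2 = 0.311526, so τ_n = 0.358474.
Rearranging for μ₀: μ₀ = (μ_n·τ_n − τ_data·x̄)/τ₀ = (0.5239·0.358474 − 0.311526·0.0) / 0.046948 = 0.187805/0.046948 ≈ 4.0.

μ₀ = 4.0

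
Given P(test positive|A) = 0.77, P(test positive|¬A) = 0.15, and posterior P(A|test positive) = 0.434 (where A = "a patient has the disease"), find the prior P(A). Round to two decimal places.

P(A) = 0.13

In odds form, posterior odds = prior odds × likelihood ratio, so prior odds = posterior odds ÷ LR.
Posterior odds = 0.434/(1−0.434) = 0.7668. LR = 0.77/0.15 = 5.1333.
Prior odds = 0.7668/5.1333 = 0.1494, so P(A) = 0.1494/(1+0.1494) ≈ 0.13.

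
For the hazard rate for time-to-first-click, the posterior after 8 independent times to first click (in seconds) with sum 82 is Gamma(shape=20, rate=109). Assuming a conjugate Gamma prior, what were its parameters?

For an exponential likelihood with a Gamma(α, β) prior on the rate, n observations with total T give posterior Gamma(α+n, β+T).
So α = 20 − 8 = 12 and β = 109 − 82 = 27.

Gamma(shape=12, rate=27)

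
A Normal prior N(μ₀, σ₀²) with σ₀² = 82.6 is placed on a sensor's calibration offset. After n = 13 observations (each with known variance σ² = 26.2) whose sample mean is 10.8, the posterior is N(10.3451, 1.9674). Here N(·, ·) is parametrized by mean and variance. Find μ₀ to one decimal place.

μ₀ = -8.3

With known observation variance, the Normal–Normal posterior has precision τ_n = τ₀ + n/σ² and mean μ_n = (τ₀μ₀ + (n/σ²)x̄)/τ_n.
Here τ₀ = 1/82.6 = 0.012107 and τ_data = 13/26.2 = 0.496183, so τ_n = 0.508290.
Rearranging for μ₀: μ₀ = (μ_n·τ_n − τ_data·x̄)/τ₀ = (10.3451·0.508290 − 0.496183·10.8) / 0.012107 = -0.100466/0.012107 ≈ -8.3.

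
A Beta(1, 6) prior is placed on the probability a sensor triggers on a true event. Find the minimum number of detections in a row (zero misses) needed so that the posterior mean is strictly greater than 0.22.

k = 1

After k detections and 0 misses the posterior is Beta(1+k, 6), with mean (1+k)/(1+6+k).
Set (1+k)/(7+k) > 0.22 and solve: k > (0.22·7 − 1)/(1 − 0.22) = 0.692.
The smallest integer exceeding 0.692 is 1.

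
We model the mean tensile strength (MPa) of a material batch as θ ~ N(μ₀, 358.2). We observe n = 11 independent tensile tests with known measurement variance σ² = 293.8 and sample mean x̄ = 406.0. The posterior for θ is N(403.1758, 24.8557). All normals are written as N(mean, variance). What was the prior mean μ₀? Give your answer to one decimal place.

μ₀ = 365.3

With known observation variance, the Normal–Normal posterior has precision τ_n = τ₀ + n/σ² and mean μ_n = (τ₀μ₀ + (n/σ²)x̄)/τ_n.
Here τ₀ = 1/358.2 = 0.002792 and τ_data = 11/293.8 = 0.037440, so τ_n = 0.040232.
Rearranging for μ₀: μ₀ = (μ_n·τ_n − τ_data·x̄)/τ₀ = (403.1758·0.040232 − 0.037440·406.0) / 0.002792 = 1.019929/0.002792 ≈ 365.3.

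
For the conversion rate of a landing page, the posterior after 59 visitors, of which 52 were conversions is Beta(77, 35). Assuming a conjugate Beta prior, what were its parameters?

Beta(25, 28)

Under Beta–binomial conjugacy the posterior parameters are (a+s, b+f).
Subtract the data counts: 77−52=25, 35−7=28.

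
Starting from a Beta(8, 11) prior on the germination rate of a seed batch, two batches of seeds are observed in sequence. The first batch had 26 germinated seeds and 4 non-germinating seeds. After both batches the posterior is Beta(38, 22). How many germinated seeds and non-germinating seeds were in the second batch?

Because Beta–binomial updating is additive in the counts, the combined data contributed (α_post−α_prior, β_post−β_prior) successes and failures.
Total across both batches: 38−8=30 germinated seeds, 22−11=11 non-germinating seeds.
Subtract the first batch: 30−26=4 germinated seeds and 11−4=7 non-germinating seeds.

4 germinated seeds and 7 non-germinating seeds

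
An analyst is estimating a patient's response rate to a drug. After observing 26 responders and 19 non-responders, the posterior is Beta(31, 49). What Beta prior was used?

Beta(5, 30)

A Beta(α, β) prior with s successes and f failures in binomial data gives a Beta(α+s, β+f) posterior.
So α = 31 − 26 = 5 and β = 49 − 19 = 30.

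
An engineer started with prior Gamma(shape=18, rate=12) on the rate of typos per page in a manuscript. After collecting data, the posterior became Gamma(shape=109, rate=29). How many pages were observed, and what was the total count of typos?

n = 17 pages with total 91 typos

Gamma–Poisson conjugacy: posterior shape = α + Σxᵢ, posterior rate = β + n.
Matching: Σxᵢ = 109 − 18 = 91 and n = 29 − 12 = 17.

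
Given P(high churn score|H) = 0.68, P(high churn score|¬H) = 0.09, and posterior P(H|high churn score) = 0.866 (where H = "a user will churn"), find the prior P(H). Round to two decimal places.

P(H) = 0.46

In odds form, posterior odds = prior odds × likelihood ratio, so prior odds = posterior odds ÷ LR.
Posterior odds = 0.866/(1−0.866) = 6.4627. LR = 0.68/0.09 = 7.5556.
Prior odds = 6.4627/7.5556 = 0.8554, so P(H) = 0.8554/(1+0.8554) ≈ 0.46.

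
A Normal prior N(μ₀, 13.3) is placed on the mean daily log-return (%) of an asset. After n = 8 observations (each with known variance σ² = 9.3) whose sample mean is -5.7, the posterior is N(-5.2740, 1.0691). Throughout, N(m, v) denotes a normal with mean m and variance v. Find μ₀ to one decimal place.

The posterior mean is a precision-weighted average: μ_n = (τ₀μ₀ + τ_data·x̄)/(τ₀+τ_data), with τ₀=1/σ₀² and τ_data=n/σ².
Here τ₀ = 1/13.3 = 0.075188 and τ_data = 8/9.3 = 0.860215, so τ_n = 0.935403.
Rearranging for μ₀: μ₀ = (μ_n·τ_n − τ_data·x̄)/τ₀ = (-5.2740·0.935403 − 0.860215·-5.7) / 0.075188 = -0.030090/0.075188 ≈ -0.4.

μ₀ = -0.4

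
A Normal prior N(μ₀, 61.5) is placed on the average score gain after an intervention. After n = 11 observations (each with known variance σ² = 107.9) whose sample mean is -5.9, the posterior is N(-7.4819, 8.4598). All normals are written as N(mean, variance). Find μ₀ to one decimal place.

μ₀ = -17.4

The posterior mean is a precision-weighted average: μ_n = (τ₀μ₀ + τ_data·x̄)/(τ₀+τ_data), with τ₀=1/σ₀² and τ_data=n/σ².
Here τ₀ = 1/61.5 = 0.016260 and τ_data = 11/107.9 = 0.101946, so τ_n = 0.118206.
Rearranging for μ₀: μ₀ = (μ_n·τ_n − τ_data·x̄)/τ₀ = (-7.4819·0.118206 − 0.101946·-5.9) / 0.016260 = -0.282924/0.016260 ≈ -17.4.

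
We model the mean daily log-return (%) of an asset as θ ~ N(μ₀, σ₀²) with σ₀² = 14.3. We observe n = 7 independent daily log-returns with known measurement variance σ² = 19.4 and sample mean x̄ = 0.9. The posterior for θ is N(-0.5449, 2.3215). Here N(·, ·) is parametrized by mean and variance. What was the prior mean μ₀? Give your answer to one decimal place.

With known observation variance, the Normal–Normal posterior has precision τ_n = τ₀ + n/σ² and mean μ_n = (τ₀μ₀ + (n/σ²)x̄)/τ_n.
Here τ₀ = 1/14.3 = 0.069930 and τ_data = 7/19.4 = 0.360825, so τ_n = 0.430755.
Rearranging for μ₀: μ₀ = (μ_n·τ_n − τ_data·x̄)/τ₀ = (-0.5449·0.430755 − 0.360825·0.9) / 0.069930 = -0.559461/0.069930 ≈ -8.0.

μ₀ = -8.0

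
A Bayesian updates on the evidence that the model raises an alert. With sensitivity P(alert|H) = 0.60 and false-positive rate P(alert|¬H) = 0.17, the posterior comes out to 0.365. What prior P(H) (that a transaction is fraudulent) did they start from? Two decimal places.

In odds form, posterior odds = prior odds × likelihood ratio, so prior odds = posterior odds ÷ LR.
Posterior odds = 0.365/(1−0.365) = 0.5748. LR = 0.60/0.17 = 3.5294.
Prior odds = 0.5748/3.5294 = 0.1629, so P(H) = 0.1629/(1+0.1629) ≈ 0.14.

P(H) = 0.14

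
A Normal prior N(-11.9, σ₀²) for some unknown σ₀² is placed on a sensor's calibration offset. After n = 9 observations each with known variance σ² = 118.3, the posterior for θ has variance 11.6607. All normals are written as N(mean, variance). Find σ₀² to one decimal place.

σ₀² = 103.3

Posterior precision equals prior precision plus data precision: 1/σ_n² = 1/σ₀² + n/σ².
So 1/σ₀² = 1/11.6607 − 9/118.3 = 0.085758 − 0.076078 = 0.009680.
Hence σ₀² = 1/0.009680 ≈ 103.3.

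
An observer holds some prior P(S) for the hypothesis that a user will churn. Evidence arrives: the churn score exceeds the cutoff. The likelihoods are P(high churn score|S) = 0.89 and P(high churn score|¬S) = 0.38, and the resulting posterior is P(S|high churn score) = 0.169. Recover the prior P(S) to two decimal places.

P(S) = 0.08

In odds form, posterior odds = prior odds × likelihood ratio, so prior odds = posterior odds ÷ LR.
Posterior odds = 0.169/(1−0.169) = 0.2034. LR = 0.89/0.38 = 2.3421.
Prior odds = 0.2034/2.3421 = 0.0868, so P(S) = 0.0868/(1+0.0868) ≈ 0.08.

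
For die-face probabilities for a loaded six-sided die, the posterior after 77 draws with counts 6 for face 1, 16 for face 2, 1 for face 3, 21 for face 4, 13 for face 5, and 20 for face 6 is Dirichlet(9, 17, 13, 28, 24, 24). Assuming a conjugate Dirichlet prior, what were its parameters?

For a Dirichlet(α) prior with multinomial counts c, the posterior is Dirichlet(α + c) componentwise.
Subtract each count from the matching posterior parameter: 9−6=3, 17−16=1, 13−1=12, 28−21=7, 24−13=11, 24−20=4.

Dirichlet(3, 1, 12, 7, 11, 4)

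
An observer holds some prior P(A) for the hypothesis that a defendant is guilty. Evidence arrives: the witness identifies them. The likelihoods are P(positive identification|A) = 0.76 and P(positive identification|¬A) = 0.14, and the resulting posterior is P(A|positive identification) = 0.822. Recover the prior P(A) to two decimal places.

In odds form, posterior odds = prior odds × likelihood ratio, so prior odds = posterior odds ÷ LR.
Posterior odds = 0.822/(1−0.822) = 4.6180. LR = 0.76/0.14 = 5.4286.
Prior odds = 4.6180/5.4286 = 0.8507, so P(A) = 0.8507/(1+0.8507) ≈ 0.46.

P(A) = 0.46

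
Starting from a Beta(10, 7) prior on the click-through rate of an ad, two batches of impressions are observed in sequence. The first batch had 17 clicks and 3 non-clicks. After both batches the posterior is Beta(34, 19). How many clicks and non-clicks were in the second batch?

7 clicks and 9 non-clicks

Because Beta–binomial updating is additive in the counts, the combined data contributed (α_post−α_prior, β_post−β_prior) successes and failures.
Total across both batches: 34−10=24 clicks, 19−7=12 non-clicks.
Subtract the first batch: 24−17=7 clicks and 12−3=9 non-clicks.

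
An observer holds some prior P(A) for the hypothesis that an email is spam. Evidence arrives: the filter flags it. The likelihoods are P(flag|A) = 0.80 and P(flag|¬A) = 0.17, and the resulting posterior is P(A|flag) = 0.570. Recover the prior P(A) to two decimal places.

Bayes' rule in odds form gives O(A|E) = O(A)·[P(E|A)/P(E|¬A)], hence O(A) = O(A|E)/LR.
Posterior odds = 0.570/(1−0.570) = 1.3256. LR = 0.80/0.17 = 4.7059.
Prior odds = 1.3256/4.7059 = 0.2817, so P(A) = 0.2817/(1+0.2817) ≈ 0.22.

P(A) = 0.22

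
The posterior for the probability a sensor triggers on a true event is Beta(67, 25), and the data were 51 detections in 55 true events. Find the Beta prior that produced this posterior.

Beta(16, 21)

A Beta(a, b) prior with s successes and f failures in binomial data gives a Beta(a+s, b+f) posterior.
So a = 67 − 51 = 16 and b = 25 − 4 = 21.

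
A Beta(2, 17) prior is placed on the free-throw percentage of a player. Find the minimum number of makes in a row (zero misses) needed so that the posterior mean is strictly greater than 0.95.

After k makes and 0 misses the posterior is Beta(2+k, 17), with mean (2+k)/(2+17+k).
Set (2+k)/(19+k) > 0.95 and solve: k > (0.95·19 − 2)/(1 − 0.95) = 321.000.
The smallest integer exceeding 321.000 is 322, and checking k=322: (324)/(341) = 0.9501 > 0.95.

k = 322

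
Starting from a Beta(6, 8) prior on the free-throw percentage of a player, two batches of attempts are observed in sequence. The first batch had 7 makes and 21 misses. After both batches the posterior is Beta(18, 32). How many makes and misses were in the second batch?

Sequential conjugate updates are equivalent to a single update on the pooled data, so total successes = posterior α − prior α and total failures = posterior β − prior β.
Total across both batches: 18−6=12 makes, 32−8=24 misses.
Subtract the first batch: 12−7=5 makes and 24−21=3 misses.

5 makes and 3 misses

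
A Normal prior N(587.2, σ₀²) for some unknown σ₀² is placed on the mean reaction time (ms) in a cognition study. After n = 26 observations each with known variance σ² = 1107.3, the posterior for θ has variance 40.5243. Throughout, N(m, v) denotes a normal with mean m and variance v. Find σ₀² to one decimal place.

For the Normal–Normal model with known σ², precisions add: τ_n = τ₀ + n/σ².
So 1/σ₀² = 1/40.5243 − 26/1107.3 = 0.024677 − 0.023481 = 0.001196.
Hence σ₀² = 1/0.001196 ≈ 836.1.

σ₀² = 836.1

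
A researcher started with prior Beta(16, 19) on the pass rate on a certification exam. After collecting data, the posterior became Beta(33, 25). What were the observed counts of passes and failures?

A Beta(a, b) prior with s successes and f failures in binomial data gives a Beta(a+s, b+f) posterior.
So s = 33 − 16 = 17 and f = 25 − 19 = 6.

17 passes and 6 failures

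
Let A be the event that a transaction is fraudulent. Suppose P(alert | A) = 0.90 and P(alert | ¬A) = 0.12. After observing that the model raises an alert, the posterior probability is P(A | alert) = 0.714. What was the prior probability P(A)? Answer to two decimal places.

P(A) = 0.25

Bayes' rule in odds form gives O(A|E) = O(A)·[P(E|A)/P(E|¬A)], hence O(A) = O(A|E)/LR.
Posterior odds = 0.714/(1−0.714) = 2.4965. LR = 0.90/0.12 = 7.5000.
Prior odds = 2.4965/7.5000 = 0.3329, so P(A) = 0.3329/(1+0.3329) ≈ 0.25.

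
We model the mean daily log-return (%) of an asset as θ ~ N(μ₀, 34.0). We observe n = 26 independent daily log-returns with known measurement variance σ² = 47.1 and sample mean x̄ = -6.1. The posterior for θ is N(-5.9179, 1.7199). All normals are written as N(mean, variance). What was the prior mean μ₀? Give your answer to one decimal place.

The posterior mean is a precision-weighted average: μ_n = (τ₀μ₀ + τ_data·x̄)/(τ₀+τ_data), with τ₀=1/σ₀² and τ_data=n/σ².
Here τ₀ = 1/34.0 = 0.029412 and τ_data = 26/47.1 = 0.552017, so τ_n = 0.581429.
Rearranging for μ₀: μ₀ = (μ_n·τ_n − τ_data·x̄)/τ₀ = (-5.9179·0.581429 − 0.552017·-6.1) / 0.029412 = -0.073535/0.029412 ≈ -2.5.

μ₀ = -2.5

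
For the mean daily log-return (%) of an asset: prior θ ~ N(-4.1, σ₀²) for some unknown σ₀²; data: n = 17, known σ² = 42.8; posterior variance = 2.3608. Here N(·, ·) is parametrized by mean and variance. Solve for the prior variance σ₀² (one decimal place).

σ₀² = 37.9

For the Normal–Normal model with known σ², precisions add: τ_n = τ₀ + n/σ².
So 1/σ₀² = 1/2.3608 − 17/42.8 = 0.423585 − 0.397196 = 0.026389.
Hence σ₀² = 1/0.026389 ≈ 37.9.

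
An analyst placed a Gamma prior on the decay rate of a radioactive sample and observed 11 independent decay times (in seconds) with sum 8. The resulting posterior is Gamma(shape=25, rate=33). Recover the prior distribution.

Gamma(shape=14, rate=25)

Gamma–exponential conjugacy: posterior shape = α + n, posterior rate = β + Σtᵢ.
So α = 25 − 11 = 14 and β = 33 − 8 = 25.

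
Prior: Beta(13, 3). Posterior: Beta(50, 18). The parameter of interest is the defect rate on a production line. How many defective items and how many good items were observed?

37 defective items and 15 good items

Under Beta–binomial conjugacy the posterior parameters are (a+s, b+f).
Match parameters: s=50−13=37, f=18−3=15.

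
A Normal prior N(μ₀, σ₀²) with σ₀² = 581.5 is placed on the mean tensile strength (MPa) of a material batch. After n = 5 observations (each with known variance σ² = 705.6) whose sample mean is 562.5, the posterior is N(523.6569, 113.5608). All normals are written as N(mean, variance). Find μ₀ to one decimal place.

μ₀ = 363.6

The posterior mean is a precision-weighted average: μ_n = (τ₀μ₀ + τ_data·x̄)/(τ₀+τ_data), with τ₀=1/σ₀² and τ_data=n/σ².
Here τ₀ = 1/581.5 = 0.001720 and τ_data = 5/705.6 = 0.007086, so τ_n = 0.008806.
Rearranging for μ₀: μ₀ = (μ_n·τ_n − τ_data·x̄)/τ₀ = (523.6569·0.008806 − 0.007086·562.5) / 0.001720 = 0.625448/0.001720 ≈ 363.6.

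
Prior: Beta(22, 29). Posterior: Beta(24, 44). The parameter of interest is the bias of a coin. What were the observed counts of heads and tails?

A Beta(a, b) prior with s successes and f failures in binomial data gives a Beta(a+s, b+f) posterior.
So s = 24 − 22 = 2 and f = 44 − 29 = 15.

2 heads and 15 tails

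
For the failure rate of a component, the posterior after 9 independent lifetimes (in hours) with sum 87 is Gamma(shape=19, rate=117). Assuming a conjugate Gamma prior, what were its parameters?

Gamma(shape=10, rate=30)

Gamma–exponential conjugacy: posterior shape = α + n, posterior rate = β + Σtᵢ.
So α = 19 − 9 = 10 and β = 117 − 87 = 30.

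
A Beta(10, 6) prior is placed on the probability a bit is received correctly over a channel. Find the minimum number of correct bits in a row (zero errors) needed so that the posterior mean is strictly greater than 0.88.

After k correct bits and 0 errors the posterior is Beta(10+k, 6), with mean (10+k)/(10+6+k).
Set (10+k)/(16+k) > 0.88 and solve: k > (0.88·16 − 10)/(1 − 0.88) = 34.000.
The smallest integer exceeding 34.000 is 35, and checking k=35: (45)/(51) = 0.8824 > 0.88.

k = 35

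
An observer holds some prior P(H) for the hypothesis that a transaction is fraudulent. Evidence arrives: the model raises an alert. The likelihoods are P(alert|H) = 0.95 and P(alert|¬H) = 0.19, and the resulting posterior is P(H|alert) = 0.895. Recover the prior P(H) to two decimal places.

Bayes' rule in odds form gives O(H|E) = O(H)·[P(E|H)/P(E|¬H)], hence O(H) = O(H|E)/LR.
Posterior odds = 0.895/(1−0.895) = 8.5238. LR = 0.95/0.19 = 5.0000.
Prior odds = 8.5238/5.0000 = 1.7048, so P(H) = 1.7048/(1+1.7048) ≈ 0.63.

P(H) = 0.63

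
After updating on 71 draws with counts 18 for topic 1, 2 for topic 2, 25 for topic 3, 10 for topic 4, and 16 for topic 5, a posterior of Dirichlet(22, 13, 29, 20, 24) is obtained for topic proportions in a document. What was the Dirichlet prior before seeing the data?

For a Dirichlet(α) prior with multinomial counts c, the posterior is Dirichlet(α + c) componentwise.
Subtract each count from the matching posterior parameter: 22−18=4, 13−2=11, 29−25=4, 20−10=10, 24−16=8.

Dirichlet(4, 11, 4, 10, 8)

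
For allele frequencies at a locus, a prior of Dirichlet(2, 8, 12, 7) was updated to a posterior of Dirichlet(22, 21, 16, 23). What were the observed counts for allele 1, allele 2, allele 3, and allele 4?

counts (20, 13, 4, 16)

For a Dirichlet(α) prior with multinomial counts c, the posterior is Dirichlet(α + c) componentwise.
Counts are posterior − prior componentwise: 22−2=20, 21−8=13, 16−12=4, 23−7=16.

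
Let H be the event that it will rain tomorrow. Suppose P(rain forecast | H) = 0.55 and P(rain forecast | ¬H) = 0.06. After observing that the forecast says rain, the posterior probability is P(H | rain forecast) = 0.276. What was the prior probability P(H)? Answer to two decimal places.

Bayes' rule in odds form gives O(H|E) = O(H)·[P(E|H)/P(E|¬H)], hence O(H) = O(H|E)/LR.
Posterior odds = 0.276/(1−0.276) = 0.3812. LR = 0.55/0.06 = 9.1667.
Prior odds = 0.3812/9.1667 = 0.0416, so P(H) = 0.0416/(1+0.0416) ≈ 0.04.

P(H) = 0.04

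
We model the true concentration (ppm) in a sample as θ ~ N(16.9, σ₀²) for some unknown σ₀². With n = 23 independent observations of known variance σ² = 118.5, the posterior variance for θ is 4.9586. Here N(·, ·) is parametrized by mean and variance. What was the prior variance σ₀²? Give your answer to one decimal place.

For the Normal–Normal model with known σ², precisions add: τ_n = τ₀ + n/σ².
So 1/σ₀² = 1/4.9586 − 23/118.5 = 0.201670 − 0.194093 = 0.007577.
Hence σ₀² = 1/0.007577 ≈ 132.0.

σ₀² = 132.0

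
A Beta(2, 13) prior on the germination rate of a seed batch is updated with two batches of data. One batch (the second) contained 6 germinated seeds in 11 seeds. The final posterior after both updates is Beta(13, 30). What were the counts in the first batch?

5 germinated seeds and 12 non-germinating seeds

Sequential conjugate updates are equivalent to a single update on the pooled data, so total successes = posterior α − prior α and total failures = posterior β − prior β.
Total across both batches: 13−2=11 germinated seeds, 30−13=17 non-germinating seeds.
Subtract the second batch: 11−6=5 germinated seeds and 17−5=12 non-germinating seeds.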